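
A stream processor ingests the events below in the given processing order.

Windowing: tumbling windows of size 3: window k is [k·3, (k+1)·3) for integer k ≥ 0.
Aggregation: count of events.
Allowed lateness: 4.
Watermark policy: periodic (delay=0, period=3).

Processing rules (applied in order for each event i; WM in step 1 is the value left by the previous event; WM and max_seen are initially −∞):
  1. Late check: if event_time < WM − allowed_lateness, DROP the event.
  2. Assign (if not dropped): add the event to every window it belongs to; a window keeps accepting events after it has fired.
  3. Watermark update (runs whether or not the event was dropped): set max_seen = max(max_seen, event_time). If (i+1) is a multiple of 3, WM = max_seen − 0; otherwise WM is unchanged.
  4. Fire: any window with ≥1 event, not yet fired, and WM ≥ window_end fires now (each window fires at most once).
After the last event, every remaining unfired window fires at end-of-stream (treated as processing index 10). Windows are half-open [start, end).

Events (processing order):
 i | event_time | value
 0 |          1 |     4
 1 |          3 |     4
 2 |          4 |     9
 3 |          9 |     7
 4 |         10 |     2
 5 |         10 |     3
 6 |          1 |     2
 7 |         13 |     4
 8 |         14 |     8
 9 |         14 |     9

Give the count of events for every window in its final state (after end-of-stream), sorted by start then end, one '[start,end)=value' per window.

[0,3)=1 [3,6)=2 [9,12)=3 [12,15)=3

i=0 t=1 v=4: → [0,3); WM=−∞
i=1 t=3 v=4: → [3,6); WM=−∞
i=2 t=4 v=9: → [3,6); WM=4; [0,3) fires=1
i=3 t=9 v=7: → [9,12); WM=4
i=4 t=10 v=2: → [9,12); WM=4
i=5 t=10 v=3: → [9,12); WM=10; [3,6) fires=2
i=6 t=1 v=2: DROP (t<10-4); WM=10
i=7 t=13 v=4: → [12,15); WM=10
i=8 t=14 v=8: → [12,15); WM=14; [9,12) fires=3
i=9 t=14 v=9: → [12,15); WM=14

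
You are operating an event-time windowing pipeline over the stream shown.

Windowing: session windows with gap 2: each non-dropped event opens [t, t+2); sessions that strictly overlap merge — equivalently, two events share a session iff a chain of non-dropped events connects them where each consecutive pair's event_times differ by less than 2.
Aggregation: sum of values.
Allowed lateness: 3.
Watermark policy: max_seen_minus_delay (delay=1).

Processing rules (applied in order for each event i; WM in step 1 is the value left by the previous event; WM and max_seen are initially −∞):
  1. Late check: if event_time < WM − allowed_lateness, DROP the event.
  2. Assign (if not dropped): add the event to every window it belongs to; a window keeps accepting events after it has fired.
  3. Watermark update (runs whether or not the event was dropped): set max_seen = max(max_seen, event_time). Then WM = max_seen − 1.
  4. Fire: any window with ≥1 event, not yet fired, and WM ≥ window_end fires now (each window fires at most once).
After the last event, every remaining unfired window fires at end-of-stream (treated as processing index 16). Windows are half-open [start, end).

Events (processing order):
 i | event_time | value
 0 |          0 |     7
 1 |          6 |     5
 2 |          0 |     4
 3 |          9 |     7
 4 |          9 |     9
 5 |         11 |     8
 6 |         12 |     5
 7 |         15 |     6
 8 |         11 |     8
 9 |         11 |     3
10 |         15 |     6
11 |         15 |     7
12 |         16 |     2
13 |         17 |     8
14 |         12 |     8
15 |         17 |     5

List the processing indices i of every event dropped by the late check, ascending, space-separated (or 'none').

2 14

i=0 t=0 v=7: → [0,2); WM=-1
i=1 t=6 v=5: → [6,8); WM=5
i=2 t=0 v=4: DROP (t<5-3); WM=5
i=3 t=9 v=7: → [9,11); WM=8
i=4 t=9 v=9: → [9,11); WM=8
i=5 t=11 v=8: → [11,13); WM=10
i=6 t=12 v=5: → [11,14); WM=11
i=7 t=15 v=6: → [15,17); WM=14
i=8 t=11 v=8: → [11,14); WM=14
i=9 t=11 v=3: → [11,14); WM=14
i=10 t=15 v=6: → [15,17); WM=14
i=11 t=15 v=7: → [15,17); WM=14
i=12 t=16 v=2: → [15,18); WM=15
i=13 t=17 v=8: → [15,19); WM=16
i=14 t=12 v=8: DROP (t<16-3); WM=16
i=15 t=17 v=5: → [15,19); WM=16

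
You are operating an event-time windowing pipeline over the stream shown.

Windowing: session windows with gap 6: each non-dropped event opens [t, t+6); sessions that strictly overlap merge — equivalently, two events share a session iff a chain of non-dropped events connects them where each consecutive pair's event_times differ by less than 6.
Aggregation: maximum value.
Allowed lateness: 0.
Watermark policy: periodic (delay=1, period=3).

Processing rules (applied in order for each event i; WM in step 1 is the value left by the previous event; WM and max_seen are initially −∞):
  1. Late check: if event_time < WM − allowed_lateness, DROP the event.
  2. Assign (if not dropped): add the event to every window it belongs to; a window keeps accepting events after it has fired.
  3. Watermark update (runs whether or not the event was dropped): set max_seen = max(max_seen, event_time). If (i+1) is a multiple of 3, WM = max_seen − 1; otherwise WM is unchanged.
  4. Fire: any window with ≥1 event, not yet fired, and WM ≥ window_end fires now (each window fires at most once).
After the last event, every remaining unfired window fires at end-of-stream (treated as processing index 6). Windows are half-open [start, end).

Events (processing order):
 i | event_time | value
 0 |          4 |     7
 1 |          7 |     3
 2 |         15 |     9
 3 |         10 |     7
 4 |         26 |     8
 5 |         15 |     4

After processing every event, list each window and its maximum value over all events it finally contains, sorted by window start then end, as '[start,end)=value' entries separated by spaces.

i=0 t=4 v=7: → [4,10); WM=−∞
i=1 t=7 v=3: → [4,13); WM=−∞
i=2 t=15 v=9: → [15,21); WM=14
i=3 t=10 v=7: DROP (t<14-0); WM=14
i=4 t=26 v=8: → [26,32); WM=14
i=5 t=15 v=4: → [15,21); WM=25

[4,13)=7 [15,21)=9 [26,32)=8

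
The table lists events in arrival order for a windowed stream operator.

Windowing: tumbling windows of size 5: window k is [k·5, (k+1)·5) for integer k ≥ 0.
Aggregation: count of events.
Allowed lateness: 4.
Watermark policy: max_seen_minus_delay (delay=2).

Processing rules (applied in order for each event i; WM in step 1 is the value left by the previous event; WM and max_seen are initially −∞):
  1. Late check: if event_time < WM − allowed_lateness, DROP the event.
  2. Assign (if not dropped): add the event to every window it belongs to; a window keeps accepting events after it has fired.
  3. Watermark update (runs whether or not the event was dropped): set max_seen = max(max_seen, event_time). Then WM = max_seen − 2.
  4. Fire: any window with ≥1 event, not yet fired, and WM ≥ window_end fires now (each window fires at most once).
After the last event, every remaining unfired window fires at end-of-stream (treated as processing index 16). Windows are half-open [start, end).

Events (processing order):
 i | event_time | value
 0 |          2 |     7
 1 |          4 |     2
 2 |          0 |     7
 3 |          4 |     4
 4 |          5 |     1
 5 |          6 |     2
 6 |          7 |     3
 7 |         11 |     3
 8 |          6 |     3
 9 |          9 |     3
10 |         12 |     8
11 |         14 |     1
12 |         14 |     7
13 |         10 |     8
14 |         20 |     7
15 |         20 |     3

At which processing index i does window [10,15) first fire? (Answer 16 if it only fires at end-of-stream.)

i=0 t=2 v=7: → [0,5); WM=0
i=1 t=4 v=2: → [0,5); WM=2
i=2 t=0 v=7: → [0,5); WM=2
i=3 t=4 v=4: → [0,5); WM=2
i=4 t=5 v=1: → [5,10); WM=3
i=5 t=6 v=2: → [5,10); WM=4
i=6 t=7 v=3: → [5,10); WM=5; [0,5) fires=4
i=7 t=11 v=3: → [10,15); WM=9
i=8 t=6 v=3: → [5,10); WM=9
i=9 t=9 v=3: → [5,10); WM=9
i=10 t=12 v=8: → [10,15); WM=10; [5,10) fires=5
i=11 t=14 v=1: → [10,15); WM=12
i=12 t=14 v=7: → [10,15); WM=12
i=13 t=10 v=8: → [10,15); WM=12
i=14 t=20 v=7: → [20,25); WM=18; [10,15) fires=5
i=15 t=20 v=3: → [20,25); WM=18

14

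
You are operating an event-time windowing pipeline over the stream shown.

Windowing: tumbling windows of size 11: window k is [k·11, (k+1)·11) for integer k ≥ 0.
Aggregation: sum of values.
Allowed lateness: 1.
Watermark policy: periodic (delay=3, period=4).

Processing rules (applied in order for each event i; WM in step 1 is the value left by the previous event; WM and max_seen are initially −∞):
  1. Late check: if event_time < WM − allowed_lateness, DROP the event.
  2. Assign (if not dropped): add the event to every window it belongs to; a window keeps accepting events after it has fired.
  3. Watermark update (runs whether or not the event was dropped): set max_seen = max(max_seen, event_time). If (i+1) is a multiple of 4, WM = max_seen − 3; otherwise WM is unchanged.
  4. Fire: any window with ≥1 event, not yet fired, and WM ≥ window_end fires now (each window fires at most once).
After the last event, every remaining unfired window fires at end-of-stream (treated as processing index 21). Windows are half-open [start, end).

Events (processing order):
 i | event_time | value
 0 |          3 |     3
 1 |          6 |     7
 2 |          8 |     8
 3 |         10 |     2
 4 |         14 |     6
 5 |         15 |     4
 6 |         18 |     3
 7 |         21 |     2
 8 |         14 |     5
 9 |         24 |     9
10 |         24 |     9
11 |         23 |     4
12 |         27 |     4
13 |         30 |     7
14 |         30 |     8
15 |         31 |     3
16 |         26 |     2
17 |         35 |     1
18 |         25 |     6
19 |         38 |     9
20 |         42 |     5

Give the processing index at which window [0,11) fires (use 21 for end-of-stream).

i=0 t=3 v=3: → [0,11); WM=−∞
i=1 t=6 v=7: → [0,11); WM=−∞
i=2 t=8 v=8: → [0,11); WM=−∞
i=3 t=10 v=2: → [0,11); WM=7
i=4 t=14 v=6: → [11,22); WM=7
i=5 t=15 v=4: → [11,22); WM=7
i=6 t=18 v=3: → [11,22); WM=7
i=7 t=21 v=2: → [11,22); WM=18; [0,11) fires=20
i=8 t=14 v=5: DROP (t<18-1); WM=18
i=9 t=24 v=9: → [22,33); WM=18
i=10 t=24 v=9: → [22,33); WM=18
i=11 t=23 v=4: → [22,33); WM=21
i=12 t=27 v=4: → [22,33); WM=21
i=13 t=30 v=7: → [22,33); WM=21
i=14 t=30 v=8: → [22,33); WM=21
i=15 t=31 v=3: → [22,33); WM=28; [11,22) fires=15
i=16 t=26 v=2: DROP (t<28-1); WM=28
i=17 t=35 v=1: → [33,44); WM=28
i=18 t=25 v=6: DROP (t<28-1); WM=28
i=19 t=38 v=9: → [33,44); WM=35; [22,33) fires=44
i=20 t=42 v=5: → [33,44); WM=35

7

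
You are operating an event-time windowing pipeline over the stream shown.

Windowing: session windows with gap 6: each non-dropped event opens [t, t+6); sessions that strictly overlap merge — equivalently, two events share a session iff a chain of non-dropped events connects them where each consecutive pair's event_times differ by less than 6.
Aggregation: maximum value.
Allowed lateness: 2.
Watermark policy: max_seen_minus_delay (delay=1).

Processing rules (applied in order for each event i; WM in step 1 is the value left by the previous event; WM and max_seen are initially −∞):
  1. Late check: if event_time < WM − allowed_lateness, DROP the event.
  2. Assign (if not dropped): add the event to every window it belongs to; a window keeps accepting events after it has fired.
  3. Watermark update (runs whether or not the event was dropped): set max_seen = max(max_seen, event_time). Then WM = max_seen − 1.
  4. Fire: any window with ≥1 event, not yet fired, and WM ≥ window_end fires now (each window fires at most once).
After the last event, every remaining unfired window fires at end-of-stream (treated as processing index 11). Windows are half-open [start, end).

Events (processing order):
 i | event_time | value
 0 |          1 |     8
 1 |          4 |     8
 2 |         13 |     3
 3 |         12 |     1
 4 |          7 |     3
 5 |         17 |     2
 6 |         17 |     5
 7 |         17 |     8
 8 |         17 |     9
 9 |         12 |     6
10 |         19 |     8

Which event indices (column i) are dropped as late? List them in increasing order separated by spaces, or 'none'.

i=0 t=1 v=8: → [1,7); WM=0
i=1 t=4 v=8: → [1,10); WM=3
i=2 t=13 v=3: → [13,19); WM=12
i=3 t=12 v=1: → [12,19); WM=12
i=4 t=7 v=3: DROP (t<12-2); WM=12
i=5 t=17 v=2: → [12,23); WM=16
i=6 t=17 v=5: → [12,23); WM=16
i=7 t=17 v=8: → [12,23); WM=16
i=8 t=17 v=9: → [12,23); WM=16
i=9 t=12 v=6: DROP (t<16-2); WM=16
i=10 t=19 v=8: → [12,25); WM=18

4 9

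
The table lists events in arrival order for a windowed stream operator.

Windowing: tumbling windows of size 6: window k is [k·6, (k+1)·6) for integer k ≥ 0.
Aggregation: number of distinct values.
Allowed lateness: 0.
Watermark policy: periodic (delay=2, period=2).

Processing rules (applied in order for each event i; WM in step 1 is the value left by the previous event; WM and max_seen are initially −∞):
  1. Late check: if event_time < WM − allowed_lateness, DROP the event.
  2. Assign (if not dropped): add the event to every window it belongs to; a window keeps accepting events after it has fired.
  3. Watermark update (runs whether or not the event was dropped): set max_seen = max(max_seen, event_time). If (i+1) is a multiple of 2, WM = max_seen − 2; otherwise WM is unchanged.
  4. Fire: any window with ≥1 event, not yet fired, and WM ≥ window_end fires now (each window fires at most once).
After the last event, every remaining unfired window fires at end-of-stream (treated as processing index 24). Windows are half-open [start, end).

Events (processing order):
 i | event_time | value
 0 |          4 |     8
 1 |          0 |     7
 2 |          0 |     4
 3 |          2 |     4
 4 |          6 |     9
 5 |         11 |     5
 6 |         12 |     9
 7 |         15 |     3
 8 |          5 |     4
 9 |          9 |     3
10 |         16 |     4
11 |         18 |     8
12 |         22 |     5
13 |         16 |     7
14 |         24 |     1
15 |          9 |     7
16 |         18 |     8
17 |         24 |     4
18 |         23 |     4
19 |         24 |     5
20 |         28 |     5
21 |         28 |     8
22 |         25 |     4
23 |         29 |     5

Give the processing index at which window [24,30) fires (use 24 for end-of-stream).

24

i=0 t=4 v=8: → [0,6); WM=−∞
i=1 t=0 v=7: → [0,6); WM=2
i=2 t=0 v=4: DROP (t<2-0); WM=2
i=3 t=2 v=4: → [0,6); WM=2
i=4 t=6 v=9: → [6,12); WM=2
i=5 t=11 v=5: → [6,12); WM=9; [0,6) fires=3
i=6 t=12 v=9: → [12,18); WM=9
i=7 t=15 v=3: → [12,18); WM=13; [6,12) fires=2
i=8 t=5 v=4: DROP (t<13-0); WM=13
i=9 t=9 v=3: DROP (t<13-0); WM=13
i=10 t=16 v=4: → [12,18); WM=13
i=11 t=18 v=8: → [18,24); WM=16
i=12 t=22 v=5: → [18,24); WM=16
i=13 t=16 v=7: → [12,18); WM=20; [12,18) fires=4
i=14 t=24 v=1: → [24,30); WM=20
i=15 t=9 v=7: DROP (t<20-0); WM=22
i=16 t=18 v=8: DROP (t<22-0); WM=22
i=17 t=24 v=4: → [24,30); WM=22
i=18 t=23 v=4: → [18,24); WM=22
i=19 t=24 v=5: → [24,30); WM=22
i=20 t=28 v=5: → [24,30); WM=22
i=21 t=28 v=8: → [24,30); WM=26; [18,24) fires=3
i=22 t=25 v=4: DROP (t<26-0); WM=26
i=23 t=29 v=5: → [24,30); WM=27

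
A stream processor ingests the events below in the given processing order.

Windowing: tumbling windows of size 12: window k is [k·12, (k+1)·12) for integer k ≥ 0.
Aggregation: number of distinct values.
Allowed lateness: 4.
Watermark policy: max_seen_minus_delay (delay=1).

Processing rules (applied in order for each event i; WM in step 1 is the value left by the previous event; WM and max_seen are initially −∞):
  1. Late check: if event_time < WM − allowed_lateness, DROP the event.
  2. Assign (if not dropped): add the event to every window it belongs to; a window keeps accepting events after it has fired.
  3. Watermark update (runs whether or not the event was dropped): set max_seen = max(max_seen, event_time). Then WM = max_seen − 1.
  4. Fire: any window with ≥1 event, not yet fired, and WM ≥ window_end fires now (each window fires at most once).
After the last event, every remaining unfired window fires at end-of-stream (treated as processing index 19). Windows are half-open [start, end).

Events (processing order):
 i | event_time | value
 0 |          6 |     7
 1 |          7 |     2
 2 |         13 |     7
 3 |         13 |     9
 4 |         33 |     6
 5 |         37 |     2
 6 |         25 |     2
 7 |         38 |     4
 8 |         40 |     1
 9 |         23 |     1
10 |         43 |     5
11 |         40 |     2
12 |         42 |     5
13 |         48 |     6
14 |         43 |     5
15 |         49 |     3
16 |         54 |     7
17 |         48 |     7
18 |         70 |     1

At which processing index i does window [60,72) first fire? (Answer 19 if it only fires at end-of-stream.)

19

i=0 t=6 v=7: → [0,12); WM=5
i=1 t=7 v=2: → [0,12); WM=6
i=2 t=13 v=7: → [12,24); WM=12; [0,12) fires=2
i=3 t=13 v=9: → [12,24); WM=12
i=4 t=33 v=6: → [24,36); WM=32; [12,24) fires=2
i=5 t=37 v=2: → [36,48); WM=36; [24,36) fires=1
i=6 t=25 v=2: DROP (t<36-4); WM=36
i=7 t=38 v=4: → [36,48); WM=37
i=8 t=40 v=1: → [36,48); WM=39
i=9 t=23 v=1: DROP (t<39-4); WM=39
i=10 t=43 v=5: → [36,48); WM=42
i=11 t=40 v=2: → [36,48); WM=42
i=12 t=42 v=5: → [36,48); WM=42
i=13 t=48 v=6: → [48,60); WM=47
i=14 t=43 v=5: → [36,48); WM=47
i=15 t=49 v=3: → [48,60); WM=48; [36,48) fires=4
i=16 t=54 v=7: → [48,60); WM=53
i=17 t=48 v=7: DROP (t<53-4); WM=53
i=18 t=70 v=1: → [60,72); WM=69; [48,60) fires=3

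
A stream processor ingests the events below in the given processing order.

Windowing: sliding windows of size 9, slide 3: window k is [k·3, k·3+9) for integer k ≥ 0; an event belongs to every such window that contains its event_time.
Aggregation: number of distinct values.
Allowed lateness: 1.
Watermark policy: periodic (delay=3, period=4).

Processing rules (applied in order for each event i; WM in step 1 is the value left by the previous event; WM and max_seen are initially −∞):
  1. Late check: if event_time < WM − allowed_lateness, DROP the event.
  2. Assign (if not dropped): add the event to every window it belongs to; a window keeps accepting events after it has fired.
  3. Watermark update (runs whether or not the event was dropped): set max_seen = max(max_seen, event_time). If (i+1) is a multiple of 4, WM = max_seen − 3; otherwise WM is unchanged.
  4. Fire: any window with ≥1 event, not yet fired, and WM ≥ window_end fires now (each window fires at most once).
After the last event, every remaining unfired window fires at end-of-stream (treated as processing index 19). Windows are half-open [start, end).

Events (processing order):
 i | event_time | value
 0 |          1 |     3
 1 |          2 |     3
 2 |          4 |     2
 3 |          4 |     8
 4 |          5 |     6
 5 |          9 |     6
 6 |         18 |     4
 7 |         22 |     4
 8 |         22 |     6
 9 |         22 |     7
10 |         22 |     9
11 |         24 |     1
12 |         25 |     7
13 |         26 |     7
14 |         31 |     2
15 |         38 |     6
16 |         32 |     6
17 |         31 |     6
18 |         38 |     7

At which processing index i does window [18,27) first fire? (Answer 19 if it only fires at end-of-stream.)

i=0 t=1 v=3: → [0,9); WM=−∞
i=1 t=2 v=3: → [0,9); WM=−∞
i=2 t=4 v=2: → [3,12),[0,9); WM=−∞
i=3 t=4 v=8: → [3,12),[0,9); WM=1
i=4 t=5 v=6: → [3,12),[0,9); WM=1
i=5 t=9 v=6: → [9,18),[6,15),[3,12); WM=1
i=6 t=18 v=4: → [18,27),[15,24),[12,21); WM=1
i=7 t=22 v=4: → [21,30),[18,27),[15,24); WM=19; [0,9) fires=4 [3,12) fires=3 [6,15) fires=1 [9,18) fires=1
i=8 t=22 v=6: → [21,30),[18,27),[15,24); WM=19
i=9 t=22 v=7: → [21,30),[18,27),[15,24); WM=19
i=10 t=22 v=9: → [21,30),[18,27),[15,24); WM=19
i=11 t=24 v=1: → [24,33),[21,30),[18,27); WM=21; [12,21) fires=1
i=12 t=25 v=7: → [24,33),[21,30),[18,27); WM=21
i=13 t=26 v=7: → [24,33),[21,30),[18,27); WM=21
i=14 t=31 v=2: → [30,39),[27,36),[24,33); WM=21
i=15 t=38 v=6: → [36,45),[33,42),[30,39); WM=35; [15,24) fires=4 [18,27) fires=5 [21,30) fires=5 [24,33) fires=3
i=16 t=32 v=6: DROP (t<35-1); WM=35
i=17 t=31 v=6: DROP (t<35-1); WM=35
i=18 t=38 v=7: → [36,45),[33,42),[30,39); WM=35

15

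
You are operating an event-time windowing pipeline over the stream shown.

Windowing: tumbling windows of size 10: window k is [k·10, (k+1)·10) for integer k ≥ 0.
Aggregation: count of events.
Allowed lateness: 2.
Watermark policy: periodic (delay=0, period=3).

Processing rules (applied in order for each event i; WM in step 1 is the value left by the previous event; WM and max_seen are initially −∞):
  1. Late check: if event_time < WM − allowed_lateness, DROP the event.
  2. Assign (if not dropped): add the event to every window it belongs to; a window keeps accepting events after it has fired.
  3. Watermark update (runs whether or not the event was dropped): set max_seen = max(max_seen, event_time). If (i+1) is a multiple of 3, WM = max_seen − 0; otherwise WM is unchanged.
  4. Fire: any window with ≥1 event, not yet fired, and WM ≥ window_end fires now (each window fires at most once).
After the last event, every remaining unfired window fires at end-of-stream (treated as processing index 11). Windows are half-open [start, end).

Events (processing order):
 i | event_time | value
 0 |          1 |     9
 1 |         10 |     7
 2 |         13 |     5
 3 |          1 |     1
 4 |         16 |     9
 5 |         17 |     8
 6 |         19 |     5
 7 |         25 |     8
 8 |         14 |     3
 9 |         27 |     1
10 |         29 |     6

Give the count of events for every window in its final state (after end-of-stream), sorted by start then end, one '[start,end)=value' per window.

i=0 t=1 v=9: → [0,10); WM=−∞
i=1 t=10 v=7: → [10,20); WM=−∞
i=2 t=13 v=5: → [10,20); WM=13; [0,10) fires=1
i=3 t=1 v=1: DROP (t<13-2); WM=13
i=4 t=16 v=9: → [10,20); WM=13
i=5 t=17 v=8: → [10,20); WM=17
i=6 t=19 v=5: → [10,20); WM=17
i=7 t=25 v=8: → [20,30); WM=17
i=8 t=14 v=3: DROP (t<17-2); WM=25; [10,20) fires=5
i=9 t=27 v=1: → [20,30); WM=25
i=10 t=29 v=6: → [20,30); WM=25

[0,10)=1 [10,20)=5 [20,30)=3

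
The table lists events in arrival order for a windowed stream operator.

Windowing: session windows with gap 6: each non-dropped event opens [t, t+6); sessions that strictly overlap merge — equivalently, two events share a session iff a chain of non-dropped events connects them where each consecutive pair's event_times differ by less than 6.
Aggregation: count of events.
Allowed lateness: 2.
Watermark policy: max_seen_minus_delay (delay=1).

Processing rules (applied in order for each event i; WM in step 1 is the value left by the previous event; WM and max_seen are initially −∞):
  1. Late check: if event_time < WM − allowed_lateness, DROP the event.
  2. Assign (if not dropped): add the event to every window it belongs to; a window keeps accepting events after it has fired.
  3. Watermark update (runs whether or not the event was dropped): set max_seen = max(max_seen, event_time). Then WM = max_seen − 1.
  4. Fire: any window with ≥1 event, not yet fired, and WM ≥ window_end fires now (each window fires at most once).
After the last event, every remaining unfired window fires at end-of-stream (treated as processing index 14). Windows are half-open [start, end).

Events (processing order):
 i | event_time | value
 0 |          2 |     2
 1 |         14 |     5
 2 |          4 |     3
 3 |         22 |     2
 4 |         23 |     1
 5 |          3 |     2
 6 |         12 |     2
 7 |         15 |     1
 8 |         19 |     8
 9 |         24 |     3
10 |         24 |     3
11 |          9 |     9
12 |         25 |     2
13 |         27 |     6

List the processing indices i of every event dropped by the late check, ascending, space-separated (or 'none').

i=0 t=2 v=2: → [2,8); WM=1
i=1 t=14 v=5: → [14,20); WM=13
i=2 t=4 v=3: DROP (t<13-2); WM=13
i=3 t=22 v=2: → [22,28); WM=21
i=4 t=23 v=1: → [22,29); WM=22
i=5 t=3 v=2: DROP (t<22-2); WM=22
i=6 t=12 v=2: DROP (t<22-2); WM=22
i=7 t=15 v=1: DROP (t<22-2); WM=22
i=8 t=19 v=8: DROP (t<22-2); WM=22
i=9 t=24 v=3: → [22,30); WM=23
i=10 t=24 v=3: → [22,30); WM=23
i=11 t=9 v=9: DROP (t<23-2); WM=23
i=12 t=25 v=2: → [22,31); WM=24
i=13 t=27 v=6: → [22,33); WM=26

2 5 6 7 8 11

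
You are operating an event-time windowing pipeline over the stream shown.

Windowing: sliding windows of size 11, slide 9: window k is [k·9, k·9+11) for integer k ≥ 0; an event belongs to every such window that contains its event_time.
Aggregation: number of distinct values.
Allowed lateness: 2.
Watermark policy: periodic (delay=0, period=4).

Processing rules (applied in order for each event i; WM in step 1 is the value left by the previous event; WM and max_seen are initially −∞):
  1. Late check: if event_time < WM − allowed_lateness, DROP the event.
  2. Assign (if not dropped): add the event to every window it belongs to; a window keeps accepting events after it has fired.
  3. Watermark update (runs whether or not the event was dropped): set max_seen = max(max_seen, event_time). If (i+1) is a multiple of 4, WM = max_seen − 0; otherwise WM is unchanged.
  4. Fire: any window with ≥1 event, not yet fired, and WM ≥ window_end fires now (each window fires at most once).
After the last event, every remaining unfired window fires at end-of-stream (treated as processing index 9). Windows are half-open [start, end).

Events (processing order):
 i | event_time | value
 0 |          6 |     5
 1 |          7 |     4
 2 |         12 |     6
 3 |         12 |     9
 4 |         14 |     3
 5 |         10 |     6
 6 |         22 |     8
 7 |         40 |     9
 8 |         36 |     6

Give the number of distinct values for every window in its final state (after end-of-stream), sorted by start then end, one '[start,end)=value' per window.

[0,11)=3 [9,20)=3 [18,29)=1 [36,47)=1

i=0 t=6 v=5: → [0,11); WM=−∞
i=1 t=7 v=4: → [0,11); WM=−∞
i=2 t=12 v=6: → [9,20); WM=−∞
i=3 t=12 v=9: → [9,20); WM=12; [0,11) fires=2
i=4 t=14 v=3: → [9,20); WM=12
i=5 t=10 v=6: → [9,20),[0,11); WM=12
i=6 t=22 v=8: → [18,29); WM=12
i=7 t=40 v=9: → [36,47); WM=40; [9,20) fires=3 [18,29) fires=1
i=8 t=36 v=6: DROP (t<40-2); WM=40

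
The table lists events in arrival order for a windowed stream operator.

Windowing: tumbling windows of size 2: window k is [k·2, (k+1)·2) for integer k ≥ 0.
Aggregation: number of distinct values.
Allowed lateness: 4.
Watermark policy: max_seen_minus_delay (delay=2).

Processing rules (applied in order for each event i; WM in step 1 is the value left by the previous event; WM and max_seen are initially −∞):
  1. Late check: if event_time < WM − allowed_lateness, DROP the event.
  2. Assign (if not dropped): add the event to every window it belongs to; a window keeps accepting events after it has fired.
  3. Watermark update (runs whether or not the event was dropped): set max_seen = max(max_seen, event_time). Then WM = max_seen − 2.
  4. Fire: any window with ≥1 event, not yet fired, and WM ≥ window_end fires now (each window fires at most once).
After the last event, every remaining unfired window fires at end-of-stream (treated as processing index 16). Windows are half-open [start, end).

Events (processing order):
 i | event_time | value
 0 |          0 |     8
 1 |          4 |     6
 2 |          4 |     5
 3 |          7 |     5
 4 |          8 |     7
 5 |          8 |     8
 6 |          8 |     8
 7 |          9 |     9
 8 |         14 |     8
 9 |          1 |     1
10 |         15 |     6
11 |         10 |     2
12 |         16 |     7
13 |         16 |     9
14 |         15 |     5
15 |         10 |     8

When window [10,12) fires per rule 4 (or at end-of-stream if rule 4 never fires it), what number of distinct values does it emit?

1

i=0 t=0 v=8: → [0,2); WM=-2
i=1 t=4 v=6: → [4,6); WM=2; [0,2) fires=1
i=2 t=4 v=5: → [4,6); WM=2
i=3 t=7 v=5: → [6,8); WM=5
i=4 t=8 v=7: → [8,10); WM=6; [4,6) fires=2
i=5 t=8 v=8: → [8,10); WM=6
i=6 t=8 v=8: → [8,10); WM=6
i=7 t=9 v=9: → [8,10); WM=7
i=8 t=14 v=8: → [14,16); WM=12; [6,8) fires=1 [8,10) fires=3
i=9 t=1 v=1: DROP (t<12-4); WM=12
i=10 t=15 v=6: → [14,16); WM=13
i=11 t=10 v=2: → [10,12); WM=13; [10,12) fires=1
i=12 t=16 v=7: → [16,18); WM=14
i=13 t=16 v=9: → [16,18); WM=14
i=14 t=15 v=5: → [14,16); WM=14
i=15 t=10 v=8: → [10,12); WM=14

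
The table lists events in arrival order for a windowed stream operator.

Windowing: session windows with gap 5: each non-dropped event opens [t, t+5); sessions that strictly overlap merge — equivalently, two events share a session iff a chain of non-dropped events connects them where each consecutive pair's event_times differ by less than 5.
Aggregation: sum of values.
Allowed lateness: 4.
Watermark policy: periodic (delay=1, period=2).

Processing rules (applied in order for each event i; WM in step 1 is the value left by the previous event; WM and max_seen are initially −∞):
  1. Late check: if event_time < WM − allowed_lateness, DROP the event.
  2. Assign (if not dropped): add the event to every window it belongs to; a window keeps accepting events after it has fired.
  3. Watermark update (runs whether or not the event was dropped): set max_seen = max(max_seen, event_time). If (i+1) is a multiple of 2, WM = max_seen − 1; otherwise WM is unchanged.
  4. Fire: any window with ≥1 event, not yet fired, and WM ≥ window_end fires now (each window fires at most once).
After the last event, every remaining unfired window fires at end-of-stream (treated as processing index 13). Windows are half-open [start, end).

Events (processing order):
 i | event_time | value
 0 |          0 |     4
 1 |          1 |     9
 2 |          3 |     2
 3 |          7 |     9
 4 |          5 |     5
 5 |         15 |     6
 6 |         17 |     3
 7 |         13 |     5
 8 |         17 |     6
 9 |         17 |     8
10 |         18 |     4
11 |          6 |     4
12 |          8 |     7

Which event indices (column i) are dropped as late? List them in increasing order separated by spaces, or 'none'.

i=0 t=0 v=4: → [0,5); WM=−∞
i=1 t=1 v=9: → [0,6); WM=0
i=2 t=3 v=2: → [0,8); WM=0
i=3 t=7 v=9: → [0,12); WM=6
i=4 t=5 v=5: → [0,12); WM=6
i=5 t=15 v=6: → [15,20); WM=14
i=6 t=17 v=3: → [15,22); WM=14
i=7 t=13 v=5: → [13,22); WM=16
i=8 t=17 v=6: → [13,22); WM=16
i=9 t=17 v=8: → [13,22); WM=16
i=10 t=18 v=4: → [13,23); WM=16
i=11 t=6 v=4: DROP (t<16-4); WM=17
i=12 t=8 v=7: DROP (t<17-4); WM=17

11 12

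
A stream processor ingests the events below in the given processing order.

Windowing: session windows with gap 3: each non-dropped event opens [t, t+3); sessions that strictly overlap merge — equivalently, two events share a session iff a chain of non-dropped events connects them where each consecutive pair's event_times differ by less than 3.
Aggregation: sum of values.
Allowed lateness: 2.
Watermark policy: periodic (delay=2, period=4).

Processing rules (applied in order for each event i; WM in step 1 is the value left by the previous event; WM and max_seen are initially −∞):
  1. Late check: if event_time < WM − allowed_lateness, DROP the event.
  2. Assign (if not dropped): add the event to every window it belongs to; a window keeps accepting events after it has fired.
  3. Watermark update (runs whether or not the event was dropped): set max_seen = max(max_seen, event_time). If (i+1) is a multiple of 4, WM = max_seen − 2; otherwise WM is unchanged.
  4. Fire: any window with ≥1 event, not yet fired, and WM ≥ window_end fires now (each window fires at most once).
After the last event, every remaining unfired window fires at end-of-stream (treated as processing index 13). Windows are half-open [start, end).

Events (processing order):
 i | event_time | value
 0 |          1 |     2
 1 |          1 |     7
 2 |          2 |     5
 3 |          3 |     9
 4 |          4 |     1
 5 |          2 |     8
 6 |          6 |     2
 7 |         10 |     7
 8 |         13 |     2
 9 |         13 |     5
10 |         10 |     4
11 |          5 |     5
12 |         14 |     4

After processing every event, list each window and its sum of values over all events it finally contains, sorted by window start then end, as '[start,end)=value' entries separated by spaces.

[1,9)=34 [10,13)=11 [13,17)=11

i=0 t=1 v=2: → [1,4); WM=−∞
i=1 t=1 v=7: → [1,4); WM=−∞
i=2 t=2 v=5: → [1,5); WM=−∞
i=3 t=3 v=9: → [1,6); WM=1
i=4 t=4 v=1: → [1,7); WM=1
i=5 t=2 v=8: → [1,7); WM=1
i=6 t=6 v=2: → [1,9); WM=1
i=7 t=10 v=7: → [10,13); WM=8
i=8 t=13 v=2: → [13,16); WM=8
i=9 t=13 v=5: → [13,16); WM=8
i=10 t=10 v=4: → [10,13); WM=8
i=11 t=5 v=5: DROP (t<8-2); WM=11
i=12 t=14 v=4: → [13,17); WM=11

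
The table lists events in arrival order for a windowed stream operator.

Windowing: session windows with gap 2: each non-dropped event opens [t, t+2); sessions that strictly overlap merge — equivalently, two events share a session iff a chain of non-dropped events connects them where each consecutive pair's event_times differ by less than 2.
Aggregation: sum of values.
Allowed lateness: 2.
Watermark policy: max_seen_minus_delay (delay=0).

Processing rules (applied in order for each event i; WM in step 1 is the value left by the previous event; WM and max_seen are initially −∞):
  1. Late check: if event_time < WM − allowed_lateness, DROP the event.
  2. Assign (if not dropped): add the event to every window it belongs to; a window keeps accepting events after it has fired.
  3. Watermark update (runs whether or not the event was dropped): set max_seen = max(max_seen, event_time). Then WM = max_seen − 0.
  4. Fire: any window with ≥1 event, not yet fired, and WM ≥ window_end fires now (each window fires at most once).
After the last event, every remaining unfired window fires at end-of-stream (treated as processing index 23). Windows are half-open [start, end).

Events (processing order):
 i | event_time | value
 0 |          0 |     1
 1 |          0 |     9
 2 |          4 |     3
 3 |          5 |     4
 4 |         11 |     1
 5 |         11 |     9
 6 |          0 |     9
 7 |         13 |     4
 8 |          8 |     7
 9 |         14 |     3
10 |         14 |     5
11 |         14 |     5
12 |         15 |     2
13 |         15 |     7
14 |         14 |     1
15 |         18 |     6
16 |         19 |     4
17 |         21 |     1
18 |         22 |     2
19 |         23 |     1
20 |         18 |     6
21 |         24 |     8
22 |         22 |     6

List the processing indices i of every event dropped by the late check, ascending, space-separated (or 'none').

i=0 t=0 v=1: → [0,2); WM=0
i=1 t=0 v=9: → [0,2); WM=0
i=2 t=4 v=3: → [4,6); WM=4
i=3 t=5 v=4: → [4,7); WM=5
i=4 t=11 v=1: → [11,13); WM=11
i=5 t=11 v=9: → [11,13); WM=11
i=6 t=0 v=9: DROP (t<11-2); WM=11
i=7 t=13 v=4: → [13,15); WM=13
i=8 t=8 v=7: DROP (t<13-2); WM=13
i=9 t=14 v=3: → [13,16); WM=14
i=10 t=14 v=5: → [13,16); WM=14
i=11 t=14 v=5: → [13,16); WM=14
i=12 t=15 v=2: → [13,17); WM=15
i=13 t=15 v=7: → [13,17); WM=15
i=14 t=14 v=1: → [13,17); WM=15
i=15 t=18 v=6: → [18,20); WM=18
i=16 t=19 v=4: → [18,21); WM=19
i=17 t=21 v=1: → [21,23); WM=21
i=18 t=22 v=2: → [21,24); WM=22
i=19 t=23 v=1: → [21,25); WM=23
i=20 t=18 v=6: DROP (t<23-2); WM=23
i=21 t=24 v=8: → [21,26); WM=24
i=22 t=22 v=6: → [21,26); WM=24

6 8 20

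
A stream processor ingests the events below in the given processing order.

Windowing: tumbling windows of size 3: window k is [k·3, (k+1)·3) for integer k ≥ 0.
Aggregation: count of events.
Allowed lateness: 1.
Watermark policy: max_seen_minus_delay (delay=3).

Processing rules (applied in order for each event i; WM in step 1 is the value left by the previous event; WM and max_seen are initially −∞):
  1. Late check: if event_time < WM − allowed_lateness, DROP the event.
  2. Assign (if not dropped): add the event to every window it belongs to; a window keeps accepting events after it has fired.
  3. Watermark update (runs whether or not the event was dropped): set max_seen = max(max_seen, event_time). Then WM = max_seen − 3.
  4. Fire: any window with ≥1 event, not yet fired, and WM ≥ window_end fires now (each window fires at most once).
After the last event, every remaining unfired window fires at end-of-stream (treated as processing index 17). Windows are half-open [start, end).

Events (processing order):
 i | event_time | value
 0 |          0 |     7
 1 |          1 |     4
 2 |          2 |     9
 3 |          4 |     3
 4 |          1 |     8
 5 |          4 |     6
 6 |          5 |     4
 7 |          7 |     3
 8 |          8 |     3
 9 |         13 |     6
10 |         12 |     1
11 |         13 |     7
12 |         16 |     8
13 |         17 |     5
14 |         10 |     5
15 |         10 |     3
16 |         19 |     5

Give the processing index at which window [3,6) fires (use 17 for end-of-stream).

i=0 t=0 v=7: → [0,3); WM=-3
i=1 t=1 v=4: → [0,3); WM=-2
i=2 t=2 v=9: → [0,3); WM=-1
i=3 t=4 v=3: → [3,6); WM=1
i=4 t=1 v=8: → [0,3); WM=1
i=5 t=4 v=6: → [3,6); WM=1
i=6 t=5 v=4: → [3,6); WM=2
i=7 t=7 v=3: → [6,9); WM=4; [0,3) fires=4
i=8 t=8 v=3: → [6,9); WM=5
i=9 t=13 v=6: → [12,15); WM=10; [3,6) fires=3 [6,9) fires=2
i=10 t=12 v=1: → [12,15); WM=10
i=11 t=13 v=7: → [12,15); WM=10
i=12 t=16 v=8: → [15,18); WM=13
i=13 t=17 v=5: → [15,18); WM=14
i=14 t=10 v=5: DROP (t<14-1); WM=14
i=15 t=10 v=3: DROP (t<14-1); WM=14
i=16 t=19 v=5: → [18,21); WM=16; [12,15) fires=3

9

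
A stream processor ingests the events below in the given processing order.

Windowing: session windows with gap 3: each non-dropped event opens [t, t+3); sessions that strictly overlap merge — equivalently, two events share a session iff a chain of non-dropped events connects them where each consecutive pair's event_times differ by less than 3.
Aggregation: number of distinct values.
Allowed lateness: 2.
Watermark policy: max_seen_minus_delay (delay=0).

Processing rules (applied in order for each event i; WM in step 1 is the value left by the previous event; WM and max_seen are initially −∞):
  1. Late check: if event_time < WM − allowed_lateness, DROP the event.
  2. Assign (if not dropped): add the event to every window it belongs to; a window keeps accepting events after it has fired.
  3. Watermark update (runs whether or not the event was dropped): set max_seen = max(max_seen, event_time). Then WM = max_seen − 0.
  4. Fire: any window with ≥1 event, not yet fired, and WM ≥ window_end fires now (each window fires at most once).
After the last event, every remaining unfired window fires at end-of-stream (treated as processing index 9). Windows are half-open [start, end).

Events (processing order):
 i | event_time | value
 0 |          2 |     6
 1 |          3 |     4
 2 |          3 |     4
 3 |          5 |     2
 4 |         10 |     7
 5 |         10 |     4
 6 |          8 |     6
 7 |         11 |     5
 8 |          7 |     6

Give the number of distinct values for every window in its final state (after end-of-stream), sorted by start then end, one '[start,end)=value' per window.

[2,8)=3 [8,14)=4

i=0 t=2 v=6: → [2,5); WM=2
i=1 t=3 v=4: → [2,6); WM=3
i=2 t=3 v=4: → [2,6); WM=3
i=3 t=5 v=2: → [2,8); WM=5
i=4 t=10 v=7: → [10,13); WM=10
i=5 t=10 v=4: → [10,13); WM=10
i=6 t=8 v=6: → [8,13); WM=10
i=7 t=11 v=5: → [8,14); WM=11
i=8 t=7 v=6: DROP (t<11-2); WM=11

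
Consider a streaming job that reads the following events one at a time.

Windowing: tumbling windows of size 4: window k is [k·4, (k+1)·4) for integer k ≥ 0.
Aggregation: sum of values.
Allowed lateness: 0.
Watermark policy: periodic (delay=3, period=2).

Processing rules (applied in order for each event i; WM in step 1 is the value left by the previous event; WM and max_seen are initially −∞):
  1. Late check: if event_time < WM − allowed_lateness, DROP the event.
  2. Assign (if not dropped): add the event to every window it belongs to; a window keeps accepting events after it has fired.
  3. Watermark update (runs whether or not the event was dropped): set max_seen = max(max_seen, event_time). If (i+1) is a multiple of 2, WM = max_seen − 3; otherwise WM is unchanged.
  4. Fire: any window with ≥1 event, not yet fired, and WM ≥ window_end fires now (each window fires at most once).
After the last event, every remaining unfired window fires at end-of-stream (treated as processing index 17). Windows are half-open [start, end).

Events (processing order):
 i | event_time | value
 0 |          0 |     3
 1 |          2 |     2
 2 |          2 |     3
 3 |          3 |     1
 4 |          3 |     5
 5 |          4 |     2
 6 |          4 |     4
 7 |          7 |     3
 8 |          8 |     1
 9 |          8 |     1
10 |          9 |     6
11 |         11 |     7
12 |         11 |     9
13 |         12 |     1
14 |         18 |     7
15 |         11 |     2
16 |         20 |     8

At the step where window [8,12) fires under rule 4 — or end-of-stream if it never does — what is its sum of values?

26

i=0 t=0 v=3: → [0,4); WM=−∞
i=1 t=2 v=2: → [0,4); WM=-1
i=2 t=2 v=3: → [0,4); WM=-1
i=3 t=3 v=1: → [0,4); WM=0
i=4 t=3 v=5: → [0,4); WM=0
i=5 t=4 v=2: → [4,8); WM=1
i=6 t=4 v=4: → [4,8); WM=1
i=7 t=7 v=3: → [4,8); WM=4; [0,4) fires=14
i=8 t=8 v=1: → [8,12); WM=4
i=9 t=8 v=1: → [8,12); WM=5
i=10 t=9 v=6: → [8,12); WM=5
i=11 t=11 v=7: → [8,12); WM=8; [4,8) fires=9
i=12 t=11 v=9: → [8,12); WM=8
i=13 t=12 v=1: → [12,16); WM=9
i=14 t=18 v=7: → [16,20); WM=9
i=15 t=11 v=2: → [8,12); WM=15; [8,12) fires=26
i=16 t=20 v=8: → [20,24); WM=15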